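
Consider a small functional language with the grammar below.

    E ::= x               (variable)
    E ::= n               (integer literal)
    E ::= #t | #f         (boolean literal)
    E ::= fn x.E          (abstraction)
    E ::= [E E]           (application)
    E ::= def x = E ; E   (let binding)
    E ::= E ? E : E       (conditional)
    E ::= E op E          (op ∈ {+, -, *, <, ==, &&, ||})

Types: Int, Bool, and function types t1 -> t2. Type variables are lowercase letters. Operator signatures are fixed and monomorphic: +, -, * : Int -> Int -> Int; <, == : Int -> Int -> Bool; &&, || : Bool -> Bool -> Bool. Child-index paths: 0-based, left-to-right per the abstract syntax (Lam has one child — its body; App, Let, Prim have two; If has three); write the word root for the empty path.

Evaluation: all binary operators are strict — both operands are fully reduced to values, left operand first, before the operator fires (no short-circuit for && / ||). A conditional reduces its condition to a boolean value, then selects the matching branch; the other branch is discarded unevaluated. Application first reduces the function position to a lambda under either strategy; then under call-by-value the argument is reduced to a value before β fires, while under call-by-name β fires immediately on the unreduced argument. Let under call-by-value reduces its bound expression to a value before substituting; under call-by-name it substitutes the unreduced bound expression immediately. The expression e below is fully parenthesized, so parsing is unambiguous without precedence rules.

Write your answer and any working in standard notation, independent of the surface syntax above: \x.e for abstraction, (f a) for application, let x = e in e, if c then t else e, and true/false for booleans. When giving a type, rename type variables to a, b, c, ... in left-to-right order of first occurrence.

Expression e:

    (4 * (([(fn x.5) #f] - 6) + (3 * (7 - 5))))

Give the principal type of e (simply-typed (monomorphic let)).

Trace:
  unify Int ~ Int
\x._ : a -> Int
  unify a -> Int ~ Bool -> b
  unify a ~ Bool
  unify Int ~ b
_ _ : Int
  unify Int ~ Int
  unify Int ~ Int
  unify Int ~ Int
  unify Int ~ Int
  unify Int ~ Int
  unify Int ~ Int
  unify Int ~ Int
  unify Int ~ Int
  unify Int ~ Int

Answer: Int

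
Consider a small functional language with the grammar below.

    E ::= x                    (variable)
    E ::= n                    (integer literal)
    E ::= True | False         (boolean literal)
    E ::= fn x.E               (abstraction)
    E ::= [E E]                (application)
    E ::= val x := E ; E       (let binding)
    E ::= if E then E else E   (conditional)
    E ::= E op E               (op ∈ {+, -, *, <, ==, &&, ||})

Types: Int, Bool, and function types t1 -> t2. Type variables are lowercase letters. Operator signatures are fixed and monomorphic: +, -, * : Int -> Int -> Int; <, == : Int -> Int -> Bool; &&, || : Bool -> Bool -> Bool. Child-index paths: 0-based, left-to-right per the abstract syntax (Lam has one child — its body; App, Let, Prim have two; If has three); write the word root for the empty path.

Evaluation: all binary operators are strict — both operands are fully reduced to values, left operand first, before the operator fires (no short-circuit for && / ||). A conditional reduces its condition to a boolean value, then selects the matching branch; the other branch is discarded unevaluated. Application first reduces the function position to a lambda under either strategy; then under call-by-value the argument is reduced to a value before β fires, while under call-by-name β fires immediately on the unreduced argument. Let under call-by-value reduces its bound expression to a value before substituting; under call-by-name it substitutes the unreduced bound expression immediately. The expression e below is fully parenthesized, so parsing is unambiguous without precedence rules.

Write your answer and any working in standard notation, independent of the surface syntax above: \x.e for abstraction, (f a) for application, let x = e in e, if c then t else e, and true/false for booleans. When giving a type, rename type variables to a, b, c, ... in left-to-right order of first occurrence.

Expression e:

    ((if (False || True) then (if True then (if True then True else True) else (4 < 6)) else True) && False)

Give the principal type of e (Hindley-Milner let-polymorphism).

Answer: Bool

Derivation:
  unify Bool ~ Bool
  unify Bool ~ Bool
  unify Bool ~ Bool
  unify Bool ~ Bool
  unify Bool ~ Bool
  unify Bool ~ Bool
  unify Int ~ Int
  unify Int ~ Int
  unify Bool ~ Bool
  unify Bool ~ Bool
  unify Bool ~ Bool
  unify Bool ~ Bool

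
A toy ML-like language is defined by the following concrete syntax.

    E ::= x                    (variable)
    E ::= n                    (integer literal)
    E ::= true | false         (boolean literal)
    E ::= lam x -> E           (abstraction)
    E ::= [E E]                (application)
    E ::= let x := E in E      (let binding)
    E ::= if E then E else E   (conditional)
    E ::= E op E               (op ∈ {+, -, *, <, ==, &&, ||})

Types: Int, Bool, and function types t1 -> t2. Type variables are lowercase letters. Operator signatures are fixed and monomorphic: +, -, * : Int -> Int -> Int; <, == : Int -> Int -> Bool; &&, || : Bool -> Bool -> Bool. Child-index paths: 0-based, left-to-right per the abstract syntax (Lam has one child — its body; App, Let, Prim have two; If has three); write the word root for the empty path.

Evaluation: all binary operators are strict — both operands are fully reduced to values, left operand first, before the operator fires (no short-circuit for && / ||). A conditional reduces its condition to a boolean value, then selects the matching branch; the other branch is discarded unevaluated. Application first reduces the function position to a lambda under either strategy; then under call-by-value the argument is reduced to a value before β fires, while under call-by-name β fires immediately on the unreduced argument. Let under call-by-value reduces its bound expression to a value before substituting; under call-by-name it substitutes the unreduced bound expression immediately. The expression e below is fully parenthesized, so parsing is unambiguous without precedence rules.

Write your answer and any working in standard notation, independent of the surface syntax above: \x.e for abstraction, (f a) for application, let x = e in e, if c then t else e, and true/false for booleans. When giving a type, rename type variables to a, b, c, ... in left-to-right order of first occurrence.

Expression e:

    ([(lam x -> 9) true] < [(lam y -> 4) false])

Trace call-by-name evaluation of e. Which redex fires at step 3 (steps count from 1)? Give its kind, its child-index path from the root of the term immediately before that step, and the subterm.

Trace:
step 0: (((\x.9) true) < ((\y.4) false))
step 1: [beta@0] (9 < ((\y.4) false))
step 2: [beta@1] (9 < 4)
step 3: [delta@root] false

Answer: delta at root : (9 < 4)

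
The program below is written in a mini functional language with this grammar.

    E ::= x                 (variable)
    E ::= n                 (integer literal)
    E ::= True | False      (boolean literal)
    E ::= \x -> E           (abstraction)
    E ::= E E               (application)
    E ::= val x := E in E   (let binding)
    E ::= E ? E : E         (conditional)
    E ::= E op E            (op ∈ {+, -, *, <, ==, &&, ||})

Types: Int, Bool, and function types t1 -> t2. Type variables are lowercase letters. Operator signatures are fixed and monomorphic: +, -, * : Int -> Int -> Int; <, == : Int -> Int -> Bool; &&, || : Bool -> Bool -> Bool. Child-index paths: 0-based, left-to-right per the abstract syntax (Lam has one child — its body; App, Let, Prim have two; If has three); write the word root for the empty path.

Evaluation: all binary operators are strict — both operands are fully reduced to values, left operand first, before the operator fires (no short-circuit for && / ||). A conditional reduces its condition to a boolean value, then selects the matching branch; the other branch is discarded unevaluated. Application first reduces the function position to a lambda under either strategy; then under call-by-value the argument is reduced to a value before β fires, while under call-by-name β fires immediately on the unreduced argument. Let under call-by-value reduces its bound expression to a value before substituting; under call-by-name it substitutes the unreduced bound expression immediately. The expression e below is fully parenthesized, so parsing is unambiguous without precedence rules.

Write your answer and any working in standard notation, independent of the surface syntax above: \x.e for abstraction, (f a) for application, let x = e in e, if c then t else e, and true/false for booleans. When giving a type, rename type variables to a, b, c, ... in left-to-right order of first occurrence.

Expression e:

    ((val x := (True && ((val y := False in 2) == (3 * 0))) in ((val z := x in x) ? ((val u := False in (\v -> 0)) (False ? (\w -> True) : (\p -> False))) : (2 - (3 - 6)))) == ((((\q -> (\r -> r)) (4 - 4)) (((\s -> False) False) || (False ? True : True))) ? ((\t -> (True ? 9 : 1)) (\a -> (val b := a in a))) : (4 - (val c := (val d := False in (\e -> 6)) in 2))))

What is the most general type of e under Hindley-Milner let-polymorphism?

Answer: Bool

Derivation:
  unify Bool ~ Bool
let y : Bool
  unify Int ~ Int
  unify Int ~ Int
  unify Int ~ Int
  unify Int ~ Int
  unify Bool ~ Bool
let x : Bool
x : Bool
let z : Bool
x : Bool
  unify Bool ~ Bool
let u : Bool
\v._ : a -> Int
  unify Bool ~ Bool
\w._ : b -> Bool
\p._ : c -> Bool
  unify b -> Bool ~ c -> Bool
  unify b ~ c
  unify Bool ~ Bool
  unify a -> Int ~ (c -> Bool) -> d
  unify a ~ c -> Bool
  unify Int ~ d
_ _ : Int
  unify Int ~ Int
  unify Int ~ Int
  unify Int ~ Int
  unify Int ~ Int
  unify Int ~ Int
  unify Int ~ Int
r : f
\r._ : f -> f
\q._ : e -> f -> f
  unify Int ~ Int
  unify Int ~ Int
  unify e -> f -> f ~ Int -> g
  unify e ~ Int
  unify f -> f ~ g
_ _ : f -> f
\s._ : h -> Bool
  unify h -> Bool ~ Bool -> i
  unify h ~ Bool
  unify Bool ~ i
_ _ : Bool
  unify Bool ~ Bool
  unify Bool ~ Bool
  unify Bool ~ Bool
  unify Bool ~ Bool
  unify f -> f ~ Bool -> j
  unify f ~ Bool
  unify Bool ~ j
_ _ : Bool
  unify Bool ~ Bool
  unify Bool ~ Bool
  unify Int ~ Int
\t._ : k -> Int
a : l
let b : l
a : l
\a._ : l -> l
  unify k -> Int ~ (l -> l) -> m
  unify k ~ l -> l
  unify Int ~ m
_ _ : Int
  unify Int ~ Int
let d : Bool
\e._ : n -> Int
let c : forall. n -> Int
  unify Int ~ Int
  unify Int ~ Int
  unify Int ~ Int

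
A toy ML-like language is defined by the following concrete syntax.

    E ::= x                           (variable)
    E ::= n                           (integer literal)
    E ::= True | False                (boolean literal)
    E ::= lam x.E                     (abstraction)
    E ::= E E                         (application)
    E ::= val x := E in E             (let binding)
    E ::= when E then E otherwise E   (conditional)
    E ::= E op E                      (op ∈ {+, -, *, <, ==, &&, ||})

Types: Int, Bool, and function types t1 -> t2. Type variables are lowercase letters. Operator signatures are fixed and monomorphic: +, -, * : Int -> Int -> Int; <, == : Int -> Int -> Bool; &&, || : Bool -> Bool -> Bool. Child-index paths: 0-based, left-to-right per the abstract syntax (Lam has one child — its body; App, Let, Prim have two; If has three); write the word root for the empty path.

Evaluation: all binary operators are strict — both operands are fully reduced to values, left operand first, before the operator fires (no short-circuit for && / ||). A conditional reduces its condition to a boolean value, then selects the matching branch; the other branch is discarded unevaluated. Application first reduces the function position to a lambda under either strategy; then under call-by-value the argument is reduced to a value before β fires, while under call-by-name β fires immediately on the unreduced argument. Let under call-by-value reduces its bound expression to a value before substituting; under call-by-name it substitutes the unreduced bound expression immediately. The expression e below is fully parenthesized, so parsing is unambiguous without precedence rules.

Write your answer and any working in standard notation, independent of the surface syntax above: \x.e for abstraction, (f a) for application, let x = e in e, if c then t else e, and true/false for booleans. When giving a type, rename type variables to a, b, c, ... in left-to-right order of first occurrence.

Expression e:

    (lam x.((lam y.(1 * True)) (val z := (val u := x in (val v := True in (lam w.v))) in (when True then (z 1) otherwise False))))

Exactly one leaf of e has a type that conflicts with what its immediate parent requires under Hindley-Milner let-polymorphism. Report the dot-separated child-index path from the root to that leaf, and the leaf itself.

Answer: 0.0.0.1 : true

Working:
  unify Int ~ Int
  unify Bool ~ Int
  FAIL: mismatch Bool ~ Int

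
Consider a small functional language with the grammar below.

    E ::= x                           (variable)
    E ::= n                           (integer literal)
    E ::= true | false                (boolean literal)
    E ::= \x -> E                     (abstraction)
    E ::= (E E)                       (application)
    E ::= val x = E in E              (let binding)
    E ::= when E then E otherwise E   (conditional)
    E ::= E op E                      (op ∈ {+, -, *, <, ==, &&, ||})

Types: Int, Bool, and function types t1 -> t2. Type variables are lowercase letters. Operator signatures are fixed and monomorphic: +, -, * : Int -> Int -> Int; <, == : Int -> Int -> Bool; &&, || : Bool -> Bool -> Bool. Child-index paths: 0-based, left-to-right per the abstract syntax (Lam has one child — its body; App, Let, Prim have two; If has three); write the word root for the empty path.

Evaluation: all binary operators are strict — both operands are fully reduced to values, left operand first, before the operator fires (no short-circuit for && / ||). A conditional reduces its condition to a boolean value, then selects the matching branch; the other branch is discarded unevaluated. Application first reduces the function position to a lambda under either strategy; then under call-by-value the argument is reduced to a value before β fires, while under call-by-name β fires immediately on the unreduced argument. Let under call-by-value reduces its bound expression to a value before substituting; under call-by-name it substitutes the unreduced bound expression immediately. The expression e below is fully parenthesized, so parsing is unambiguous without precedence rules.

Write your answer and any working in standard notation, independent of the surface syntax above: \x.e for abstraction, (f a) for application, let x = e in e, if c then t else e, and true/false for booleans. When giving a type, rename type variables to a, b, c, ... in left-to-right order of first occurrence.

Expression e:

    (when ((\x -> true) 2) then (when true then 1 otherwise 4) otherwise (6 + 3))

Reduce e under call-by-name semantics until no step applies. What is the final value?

Trace:
step 0: (if ((\x.true) 2) then (if true then 1 else 4) else (6 + 3))
step 1: [beta@0] (if true then (if true then 1 else 4) else (6 + 3))
step 2: [if@root] (if true then 1 else 4)
step 3: [if@root] 1

Answer: 1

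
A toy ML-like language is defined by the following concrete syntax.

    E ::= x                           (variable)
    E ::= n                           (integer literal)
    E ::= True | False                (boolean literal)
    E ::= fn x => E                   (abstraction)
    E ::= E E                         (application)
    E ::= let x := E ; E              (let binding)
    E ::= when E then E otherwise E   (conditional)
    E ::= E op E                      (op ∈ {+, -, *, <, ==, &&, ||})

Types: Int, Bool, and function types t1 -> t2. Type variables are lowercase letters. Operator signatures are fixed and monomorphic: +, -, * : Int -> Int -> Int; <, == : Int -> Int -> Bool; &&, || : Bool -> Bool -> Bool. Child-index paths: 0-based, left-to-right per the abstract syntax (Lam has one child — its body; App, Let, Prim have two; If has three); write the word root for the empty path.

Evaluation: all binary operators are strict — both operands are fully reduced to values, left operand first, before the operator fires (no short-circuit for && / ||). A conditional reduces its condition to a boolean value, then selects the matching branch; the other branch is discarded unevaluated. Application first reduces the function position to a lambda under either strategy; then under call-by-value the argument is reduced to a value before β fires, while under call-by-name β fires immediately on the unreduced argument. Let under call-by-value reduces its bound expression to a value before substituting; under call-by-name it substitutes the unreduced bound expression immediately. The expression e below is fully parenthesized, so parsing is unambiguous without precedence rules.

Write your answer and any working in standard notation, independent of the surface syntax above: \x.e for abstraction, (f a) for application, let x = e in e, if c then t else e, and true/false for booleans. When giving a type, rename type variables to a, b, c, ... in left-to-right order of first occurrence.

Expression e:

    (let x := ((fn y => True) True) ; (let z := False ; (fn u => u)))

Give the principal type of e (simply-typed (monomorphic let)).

Trace:
\y._ : a -> Bool
  unify a -> Bool ~ Bool -> b
  unify a ~ Bool
  unify Bool ~ b
_ _ : Bool
let x : Bool
let z : Bool
u : c
\u._ : c -> c

Answer: a -> a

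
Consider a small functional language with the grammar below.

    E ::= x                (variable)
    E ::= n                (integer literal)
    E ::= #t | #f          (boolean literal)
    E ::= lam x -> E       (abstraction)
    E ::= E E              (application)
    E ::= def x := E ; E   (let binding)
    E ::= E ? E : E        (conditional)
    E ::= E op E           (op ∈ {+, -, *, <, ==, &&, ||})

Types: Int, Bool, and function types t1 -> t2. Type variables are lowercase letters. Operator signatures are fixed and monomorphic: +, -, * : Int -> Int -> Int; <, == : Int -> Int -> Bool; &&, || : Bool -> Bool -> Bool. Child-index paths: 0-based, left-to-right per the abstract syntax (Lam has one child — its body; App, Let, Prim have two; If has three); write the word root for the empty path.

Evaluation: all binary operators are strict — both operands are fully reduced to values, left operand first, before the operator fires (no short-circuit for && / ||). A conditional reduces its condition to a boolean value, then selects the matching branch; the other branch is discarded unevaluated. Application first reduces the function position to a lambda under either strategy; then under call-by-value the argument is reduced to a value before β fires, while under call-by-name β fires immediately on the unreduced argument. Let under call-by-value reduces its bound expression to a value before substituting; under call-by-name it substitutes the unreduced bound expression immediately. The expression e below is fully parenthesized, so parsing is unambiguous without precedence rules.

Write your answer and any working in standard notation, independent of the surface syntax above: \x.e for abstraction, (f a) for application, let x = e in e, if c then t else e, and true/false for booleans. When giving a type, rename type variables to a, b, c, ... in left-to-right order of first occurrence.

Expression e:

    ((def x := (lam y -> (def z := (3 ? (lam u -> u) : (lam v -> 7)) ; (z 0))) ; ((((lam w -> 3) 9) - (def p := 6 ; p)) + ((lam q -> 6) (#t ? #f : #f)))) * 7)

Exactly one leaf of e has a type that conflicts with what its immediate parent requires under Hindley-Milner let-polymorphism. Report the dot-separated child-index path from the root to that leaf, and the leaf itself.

Answer: 0.0.0.0.0 : 3

Derivation:
  unify Int ~ Bool
  FAIL: mismatch Int ~ Bool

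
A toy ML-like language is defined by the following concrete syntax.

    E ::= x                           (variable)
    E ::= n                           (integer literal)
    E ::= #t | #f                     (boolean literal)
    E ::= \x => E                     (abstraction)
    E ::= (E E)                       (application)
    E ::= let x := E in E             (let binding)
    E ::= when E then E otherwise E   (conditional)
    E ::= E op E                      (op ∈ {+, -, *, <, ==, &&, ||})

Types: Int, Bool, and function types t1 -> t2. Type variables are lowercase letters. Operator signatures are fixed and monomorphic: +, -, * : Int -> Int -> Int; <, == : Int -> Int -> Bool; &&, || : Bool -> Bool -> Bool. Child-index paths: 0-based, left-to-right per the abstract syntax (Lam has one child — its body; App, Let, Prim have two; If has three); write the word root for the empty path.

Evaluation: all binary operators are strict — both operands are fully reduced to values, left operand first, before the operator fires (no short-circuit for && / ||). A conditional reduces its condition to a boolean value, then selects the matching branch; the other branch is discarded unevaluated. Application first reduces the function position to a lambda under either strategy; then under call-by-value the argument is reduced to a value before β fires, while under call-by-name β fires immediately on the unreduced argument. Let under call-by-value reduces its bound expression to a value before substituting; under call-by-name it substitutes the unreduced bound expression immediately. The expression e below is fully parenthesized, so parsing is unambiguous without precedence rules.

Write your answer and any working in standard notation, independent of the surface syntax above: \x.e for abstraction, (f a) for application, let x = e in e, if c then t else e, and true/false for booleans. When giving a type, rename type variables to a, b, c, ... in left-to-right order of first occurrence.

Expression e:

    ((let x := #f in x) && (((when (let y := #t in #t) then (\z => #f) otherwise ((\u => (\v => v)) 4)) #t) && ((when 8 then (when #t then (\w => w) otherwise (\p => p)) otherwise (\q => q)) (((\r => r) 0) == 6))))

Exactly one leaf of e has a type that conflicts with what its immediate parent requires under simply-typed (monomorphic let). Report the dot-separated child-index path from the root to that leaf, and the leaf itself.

Answer: 1.1.0.0 : 8

Trace:
let x : Bool
x : Bool
  unify Bool ~ Bool
let y : Bool
  unify Bool ~ Bool
\z._ : a -> Bool
v : c
\v._ : c -> c
\u._ : b -> c -> c
  unify b -> c -> c ~ Int -> d
  unify b ~ Int
  unify c -> c ~ d
_ _ : c -> c
  unify a -> Bool ~ c -> c
  unify a ~ c
  unify Bool ~ c
  unify Bool -> Bool ~ Bool -> e
  unify Bool ~ Bool
  unify Bool ~ e
_ _ : Bool
  unify Bool ~ Bool
  unify Int ~ Bool
  FAIL: mismatch Int ~ Bool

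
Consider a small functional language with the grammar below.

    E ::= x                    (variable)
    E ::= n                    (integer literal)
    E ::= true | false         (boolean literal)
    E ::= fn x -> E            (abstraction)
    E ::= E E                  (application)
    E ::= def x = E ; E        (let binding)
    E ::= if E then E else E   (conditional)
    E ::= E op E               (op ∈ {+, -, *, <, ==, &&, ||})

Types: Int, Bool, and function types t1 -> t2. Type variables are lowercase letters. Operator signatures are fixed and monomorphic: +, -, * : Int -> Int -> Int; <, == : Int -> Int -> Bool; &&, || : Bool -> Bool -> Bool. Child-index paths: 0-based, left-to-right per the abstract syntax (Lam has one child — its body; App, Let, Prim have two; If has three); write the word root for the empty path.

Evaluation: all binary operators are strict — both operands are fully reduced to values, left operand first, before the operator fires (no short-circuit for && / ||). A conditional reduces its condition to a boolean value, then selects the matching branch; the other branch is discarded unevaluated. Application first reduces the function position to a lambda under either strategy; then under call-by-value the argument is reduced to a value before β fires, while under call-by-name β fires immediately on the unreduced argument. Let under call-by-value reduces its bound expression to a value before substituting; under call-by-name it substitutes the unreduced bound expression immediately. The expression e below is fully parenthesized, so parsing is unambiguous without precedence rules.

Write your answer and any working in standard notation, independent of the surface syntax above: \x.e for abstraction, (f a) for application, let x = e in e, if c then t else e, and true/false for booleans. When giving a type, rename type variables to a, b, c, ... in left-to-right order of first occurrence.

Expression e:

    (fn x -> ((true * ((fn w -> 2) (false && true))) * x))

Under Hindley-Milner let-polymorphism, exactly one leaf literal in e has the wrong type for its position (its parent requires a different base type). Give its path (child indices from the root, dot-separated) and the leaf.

Answer: 0.0.0 : true

Trace:
  unify Bool ~ Int
  FAIL: mismatch Bool ~ Int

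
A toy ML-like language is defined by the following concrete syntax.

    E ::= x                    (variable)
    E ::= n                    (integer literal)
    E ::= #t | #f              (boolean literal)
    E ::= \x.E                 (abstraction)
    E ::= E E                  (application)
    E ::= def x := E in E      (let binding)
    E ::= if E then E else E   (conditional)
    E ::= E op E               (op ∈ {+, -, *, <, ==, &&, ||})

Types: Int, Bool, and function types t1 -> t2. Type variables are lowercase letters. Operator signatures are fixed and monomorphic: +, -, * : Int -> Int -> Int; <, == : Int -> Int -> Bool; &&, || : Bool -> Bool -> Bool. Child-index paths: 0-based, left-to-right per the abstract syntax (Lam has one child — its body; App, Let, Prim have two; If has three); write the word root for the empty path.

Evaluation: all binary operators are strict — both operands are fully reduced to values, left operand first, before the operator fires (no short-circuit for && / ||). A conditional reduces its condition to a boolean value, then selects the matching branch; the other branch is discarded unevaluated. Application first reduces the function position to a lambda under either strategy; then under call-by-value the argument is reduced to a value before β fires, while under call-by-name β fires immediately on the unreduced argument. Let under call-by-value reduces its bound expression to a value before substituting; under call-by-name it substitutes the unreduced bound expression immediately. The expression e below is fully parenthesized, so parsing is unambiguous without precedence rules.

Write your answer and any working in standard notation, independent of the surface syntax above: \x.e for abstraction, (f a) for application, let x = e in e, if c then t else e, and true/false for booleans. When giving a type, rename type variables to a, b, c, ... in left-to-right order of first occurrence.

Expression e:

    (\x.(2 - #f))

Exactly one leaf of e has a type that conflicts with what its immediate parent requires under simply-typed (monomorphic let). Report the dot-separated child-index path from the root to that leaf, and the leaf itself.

Trace:
  unify Int ~ Int
  unify Bool ~ Int
  FAIL: mismatch Bool ~ Int

Answer: 0.1 : false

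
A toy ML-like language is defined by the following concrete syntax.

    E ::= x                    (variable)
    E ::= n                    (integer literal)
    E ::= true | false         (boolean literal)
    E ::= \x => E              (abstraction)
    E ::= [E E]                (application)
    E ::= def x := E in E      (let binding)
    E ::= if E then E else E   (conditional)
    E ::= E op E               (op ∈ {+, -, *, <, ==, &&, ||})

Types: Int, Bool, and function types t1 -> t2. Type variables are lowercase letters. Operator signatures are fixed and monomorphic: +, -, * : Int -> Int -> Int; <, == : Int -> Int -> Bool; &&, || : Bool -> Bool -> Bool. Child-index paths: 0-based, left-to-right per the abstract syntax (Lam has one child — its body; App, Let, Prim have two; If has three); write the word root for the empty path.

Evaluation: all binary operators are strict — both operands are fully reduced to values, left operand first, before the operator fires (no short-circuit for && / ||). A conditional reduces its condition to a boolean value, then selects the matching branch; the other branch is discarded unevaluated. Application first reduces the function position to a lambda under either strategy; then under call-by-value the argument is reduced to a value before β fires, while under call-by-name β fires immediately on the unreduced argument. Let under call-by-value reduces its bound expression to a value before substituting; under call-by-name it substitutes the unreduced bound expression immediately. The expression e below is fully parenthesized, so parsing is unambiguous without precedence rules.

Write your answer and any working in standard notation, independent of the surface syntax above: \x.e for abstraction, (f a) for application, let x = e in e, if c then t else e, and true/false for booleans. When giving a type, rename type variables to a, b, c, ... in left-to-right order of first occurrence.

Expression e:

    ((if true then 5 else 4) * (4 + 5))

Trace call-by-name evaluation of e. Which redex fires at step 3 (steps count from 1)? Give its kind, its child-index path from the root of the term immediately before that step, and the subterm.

Trace:
step 0: ((if true then 5 else 4) * (4 + 5))
step 1: [if@0] (5 * (4 + 5))
step 2: [delta@1] (5 * 9)
step 3: [delta@root] 45

Answer: delta at root : (5 * 9)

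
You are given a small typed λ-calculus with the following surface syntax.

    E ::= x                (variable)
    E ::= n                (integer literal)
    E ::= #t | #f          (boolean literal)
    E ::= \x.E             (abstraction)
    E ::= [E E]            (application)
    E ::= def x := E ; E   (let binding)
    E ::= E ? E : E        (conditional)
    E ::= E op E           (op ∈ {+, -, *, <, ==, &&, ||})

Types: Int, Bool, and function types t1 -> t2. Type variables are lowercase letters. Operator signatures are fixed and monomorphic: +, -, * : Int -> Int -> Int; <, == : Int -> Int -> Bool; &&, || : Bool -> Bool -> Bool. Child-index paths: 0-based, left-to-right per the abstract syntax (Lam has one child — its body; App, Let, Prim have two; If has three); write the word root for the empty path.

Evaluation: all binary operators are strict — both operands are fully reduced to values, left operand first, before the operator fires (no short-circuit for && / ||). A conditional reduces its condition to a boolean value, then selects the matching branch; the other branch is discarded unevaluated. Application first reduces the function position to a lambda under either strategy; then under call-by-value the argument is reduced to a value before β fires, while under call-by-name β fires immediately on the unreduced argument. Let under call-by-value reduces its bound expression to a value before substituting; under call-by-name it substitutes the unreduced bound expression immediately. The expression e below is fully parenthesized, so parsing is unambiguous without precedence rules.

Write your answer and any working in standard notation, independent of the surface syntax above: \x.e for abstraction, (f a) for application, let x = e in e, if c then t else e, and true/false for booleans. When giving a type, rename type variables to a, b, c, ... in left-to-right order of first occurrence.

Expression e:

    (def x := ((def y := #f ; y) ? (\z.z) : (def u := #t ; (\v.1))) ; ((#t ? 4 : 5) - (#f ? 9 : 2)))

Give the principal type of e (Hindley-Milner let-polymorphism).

Answer: Int

Trace:
let y : Bool
y : Bool
  unify Bool ~ Bool
z : a
\z._ : a -> a
let u : Bool
\v._ : b -> Int
  unify a -> a ~ b -> Int
  unify a ~ b
  unify b ~ Int
let x : Int -> Int
  unify Bool ~ Bool
  unify Int ~ Int
  unify Int ~ Int
  unify Bool ~ Bool
  unify Int ~ Int
  unify Int ~ Int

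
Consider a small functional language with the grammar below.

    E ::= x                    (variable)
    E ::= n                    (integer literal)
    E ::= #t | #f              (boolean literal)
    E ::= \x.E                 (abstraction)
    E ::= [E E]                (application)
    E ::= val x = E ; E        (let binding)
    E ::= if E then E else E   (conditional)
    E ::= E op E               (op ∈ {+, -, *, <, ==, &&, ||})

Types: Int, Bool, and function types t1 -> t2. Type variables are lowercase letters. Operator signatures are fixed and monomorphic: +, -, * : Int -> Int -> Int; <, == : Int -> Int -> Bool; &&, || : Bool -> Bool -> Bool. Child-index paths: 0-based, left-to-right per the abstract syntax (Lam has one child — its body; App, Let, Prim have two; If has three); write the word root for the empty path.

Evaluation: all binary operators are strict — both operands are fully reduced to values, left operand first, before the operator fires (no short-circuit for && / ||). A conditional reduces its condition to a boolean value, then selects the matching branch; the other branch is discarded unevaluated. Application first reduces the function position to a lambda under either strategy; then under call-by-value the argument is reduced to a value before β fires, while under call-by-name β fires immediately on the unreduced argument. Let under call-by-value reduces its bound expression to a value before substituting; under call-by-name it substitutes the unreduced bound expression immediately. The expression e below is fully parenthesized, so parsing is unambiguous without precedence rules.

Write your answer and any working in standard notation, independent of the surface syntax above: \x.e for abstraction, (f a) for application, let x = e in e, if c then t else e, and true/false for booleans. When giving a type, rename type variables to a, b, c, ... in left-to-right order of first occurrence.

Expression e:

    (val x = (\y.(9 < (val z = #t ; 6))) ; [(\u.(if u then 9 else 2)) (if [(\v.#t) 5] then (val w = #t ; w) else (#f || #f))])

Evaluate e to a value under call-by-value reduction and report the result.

Answer: 9

Working:
step 0: (let x = (\y.(9 < (let z = true in 6))) in ((\u.(if u then 9 else 2)) (if ((\v.true) 5) then (let w = true in w) else (false || false))))
step 1: [let@root] ((\u.(if u then 9 else 2)) (if ((\v.true) 5) then (let w = true in w) else (false || false)))
step 2: [beta@1.0] ((\u.(if u then 9 else 2)) (if true then (let w = true in w) else (false || false)))
step 3: [if@1] ((\u.(if u then 9 else 2)) (let w = true in w))
step 4: [let@1] ((\u.(if u then 9 else 2)) true)
step 5: [beta@root] (if true then 9 else 2)
step 6: [if@root] 9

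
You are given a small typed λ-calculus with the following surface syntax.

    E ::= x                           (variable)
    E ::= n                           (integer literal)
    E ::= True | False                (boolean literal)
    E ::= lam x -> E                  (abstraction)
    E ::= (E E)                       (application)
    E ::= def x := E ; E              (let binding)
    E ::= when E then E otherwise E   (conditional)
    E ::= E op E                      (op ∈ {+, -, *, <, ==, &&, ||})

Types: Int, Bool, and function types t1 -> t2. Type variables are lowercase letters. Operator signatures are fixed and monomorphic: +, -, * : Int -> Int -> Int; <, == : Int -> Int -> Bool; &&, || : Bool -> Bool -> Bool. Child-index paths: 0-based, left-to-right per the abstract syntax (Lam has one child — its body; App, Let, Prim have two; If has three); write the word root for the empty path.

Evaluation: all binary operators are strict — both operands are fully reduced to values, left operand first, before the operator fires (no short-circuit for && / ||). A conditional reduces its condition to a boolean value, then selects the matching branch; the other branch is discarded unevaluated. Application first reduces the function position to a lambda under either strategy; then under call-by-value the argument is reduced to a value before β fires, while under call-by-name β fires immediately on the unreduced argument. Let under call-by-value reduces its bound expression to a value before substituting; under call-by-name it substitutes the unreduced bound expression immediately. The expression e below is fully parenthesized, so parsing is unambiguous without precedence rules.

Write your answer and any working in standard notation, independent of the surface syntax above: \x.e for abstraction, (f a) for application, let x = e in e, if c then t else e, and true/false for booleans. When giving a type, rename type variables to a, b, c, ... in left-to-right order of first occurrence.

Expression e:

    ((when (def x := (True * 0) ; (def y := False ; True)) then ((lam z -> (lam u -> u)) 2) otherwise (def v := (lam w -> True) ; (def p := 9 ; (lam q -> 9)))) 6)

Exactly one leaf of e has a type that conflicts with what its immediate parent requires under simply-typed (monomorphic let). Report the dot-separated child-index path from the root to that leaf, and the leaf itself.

Answer: 0.0.0.0 : true

Working:
  unify Bool ~ Int
  FAIL: mismatch Bool ~ Int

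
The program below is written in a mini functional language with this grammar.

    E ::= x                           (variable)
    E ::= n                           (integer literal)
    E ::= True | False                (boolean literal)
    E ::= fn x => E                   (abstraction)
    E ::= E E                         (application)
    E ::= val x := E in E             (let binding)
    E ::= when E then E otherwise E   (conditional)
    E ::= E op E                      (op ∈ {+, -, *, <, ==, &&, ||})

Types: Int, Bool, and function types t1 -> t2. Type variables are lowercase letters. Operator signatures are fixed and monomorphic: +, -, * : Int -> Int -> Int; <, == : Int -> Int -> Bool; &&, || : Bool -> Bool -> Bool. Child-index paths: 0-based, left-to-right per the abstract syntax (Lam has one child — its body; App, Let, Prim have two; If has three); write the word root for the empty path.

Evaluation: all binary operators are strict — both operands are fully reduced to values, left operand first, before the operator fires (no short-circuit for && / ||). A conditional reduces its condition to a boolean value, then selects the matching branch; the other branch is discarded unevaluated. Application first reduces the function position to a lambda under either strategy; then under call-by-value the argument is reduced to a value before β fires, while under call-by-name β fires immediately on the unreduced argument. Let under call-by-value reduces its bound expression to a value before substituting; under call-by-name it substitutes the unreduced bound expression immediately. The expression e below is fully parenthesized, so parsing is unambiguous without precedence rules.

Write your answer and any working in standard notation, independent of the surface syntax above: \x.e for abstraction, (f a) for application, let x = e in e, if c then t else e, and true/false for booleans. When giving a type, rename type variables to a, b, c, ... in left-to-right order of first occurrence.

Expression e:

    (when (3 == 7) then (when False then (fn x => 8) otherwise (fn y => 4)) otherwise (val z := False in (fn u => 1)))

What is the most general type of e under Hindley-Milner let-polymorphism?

Working:
  unify Int ~ Int
  unify Int ~ Int
  unify Bool ~ Bool
  unify Bool ~ Bool
\x._ : a -> Int
\y._ : b -> Int
  unify a -> Int ~ b -> Int
  unify a ~ b
  unify Int ~ Int
let z : Bool
\u._ : c -> Int
  unify b -> Int ~ c -> Int
  unify b ~ c
  unify Int ~ Int

Answer: a -> Int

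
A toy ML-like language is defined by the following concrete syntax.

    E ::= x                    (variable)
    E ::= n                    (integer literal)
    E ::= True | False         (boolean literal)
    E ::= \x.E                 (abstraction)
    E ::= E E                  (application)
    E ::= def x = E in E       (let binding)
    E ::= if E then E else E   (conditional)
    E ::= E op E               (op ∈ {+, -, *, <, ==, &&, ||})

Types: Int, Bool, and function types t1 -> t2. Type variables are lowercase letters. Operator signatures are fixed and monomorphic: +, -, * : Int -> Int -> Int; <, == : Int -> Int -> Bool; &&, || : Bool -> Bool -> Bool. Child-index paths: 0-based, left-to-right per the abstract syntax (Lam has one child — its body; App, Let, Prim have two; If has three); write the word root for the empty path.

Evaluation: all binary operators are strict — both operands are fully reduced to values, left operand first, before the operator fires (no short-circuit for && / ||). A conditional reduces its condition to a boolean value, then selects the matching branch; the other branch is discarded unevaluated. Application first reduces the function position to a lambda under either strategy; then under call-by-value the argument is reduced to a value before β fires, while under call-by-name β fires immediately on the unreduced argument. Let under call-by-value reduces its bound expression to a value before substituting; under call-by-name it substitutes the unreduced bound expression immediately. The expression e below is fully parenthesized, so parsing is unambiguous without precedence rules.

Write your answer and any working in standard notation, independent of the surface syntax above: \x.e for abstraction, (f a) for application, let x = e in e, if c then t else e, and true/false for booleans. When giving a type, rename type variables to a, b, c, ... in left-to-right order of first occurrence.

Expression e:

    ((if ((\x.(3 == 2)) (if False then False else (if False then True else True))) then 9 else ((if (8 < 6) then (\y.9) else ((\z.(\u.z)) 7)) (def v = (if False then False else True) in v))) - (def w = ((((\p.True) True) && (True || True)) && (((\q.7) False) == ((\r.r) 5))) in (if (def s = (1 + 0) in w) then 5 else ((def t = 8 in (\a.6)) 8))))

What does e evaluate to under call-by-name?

Answer: 1

Trace:
step 0: ((if ((\x.(3 == 2)) (if false then false else (if false then true else true))) then 9 else ((if (8 < 6) then (\y.9) else ((\z.(\u.z)) 7)) (let v = (if false then false else true) in v))) - (let w = ((((\p.true) true) && (true || true)) && (((\q.7) false) == ((\r.r) 5))) in (if (let s = (1 + 0) in w) then 5 else ((let t = 8 in (\a.6)) 8))))
step 1: [beta@0.0] ((if (3 == 2) then 9 else ((if (8 < 6) then (\y.9) else ((\z.(\u.z)) 7)) (let v = (if false then false else true) in v))) - (let w = ((((\p.true) true) && (true || true)) && (((\q.7) false) == ((\r.r) 5))) in (if (let s = (1 + 0) in w) then 5 else ((let t = 8 in (\a.6)) 8))))
step 2: [delta@0.0] ((if false then 9 else ((if (8 < 6) then (\y.9) else ((\z.(\u.z)) 7)) (let v = (if false then false else true) in v))) - (let w = ((((\p.true) true) && (true || true)) && (((\q.7) false) == ((\r.r) 5))) in (if (let s = (1 + 0) in w) then 5 else ((let t = 8 in (\a.6)) 8))))
step 3: [if@0] (((if (8 < 6) then (\y.9) else ((\z.(\u.z)) 7)) (let v = (if false then false else true) in v)) - (let w = ((((\p.true) true) && (true || true)) && (((\q.7) false) == ((\r.r) 5))) in (if (let s = (1 + 0) in w) then 5 else ((let t = 8 in (\a.6)) 8))))
step 4: [delta@0.0.0] (((if false then (\y.9) else ((\z.(\u.z)) 7)) (let v = (if false then false else true) in v)) - (let w = ((((\p.true) true) && (true || true)) && (((\q.7) false) == ((\r.r) 5))) in (if (let s = (1 + 0) in w) then 5 else ((let t = 8 in (\a.6)) 8))))
step 5: [if@0.0] ((((\z.(\u.z)) 7) (let v = (if false then false else true) in v)) - (let w = ((((\p.true) true) && (true || true)) && (((\q.7) false) == ((\r.r) 5))) in (if (let s = (1 + 0) in w) then 5 else ((let t = 8 in (\a.6)) 8))))
step 6: [beta@0.0] (((\u.7) (let v = (if false then false else true) in v)) - (let w = ((((\p.true) true) && (true || true)) && (((\q.7) false) == ((\r.r) 5))) in (if (let s = (1 + 0) in w) then 5 else ((let t = 8 in (\a.6)) 8))))
step 7: [beta@0] (7 - (let w = ((((\p.true) true) && (true || true)) && (((\q.7) false) == ((\r.r) 5))) in (if (let s = (1 + 0) in w) then 5 else ((let t = 8 in (\a.6)) 8))))
step 8: [let@1] (7 - (if (let s = (1 + 0) in ((((\p.true) true) && (true || true)) && (((\q.7) false) == ((\r.r) 5)))) then 5 else ((let t = 8 in (\a.6)) 8)))
step 9: [let@1.0] (7 - (if ((((\p.true) true) && (true || true)) && (((\q.7) false) == ((\r.r) 5))) then 5 else ((let t = 8 in (\a.6)) 8)))
step 10: [beta@1.0.0.0] (7 - (if ((true && (true || true)) && (((\q.7) false) == ((\r.r) 5))) then 5 else ((let t = 8 in (\a.6)) 8)))
step 11: [delta@1.0.0.1] (7 - (if ((true && true) && (((\q.7) false) == ((\r.r) 5))) then 5 else ((let t = 8 in (\a.6)) 8)))
step 12: [delta@1.0.0] (7 - (if (true && (((\q.7) false) == ((\r.r) 5))) then 5 else ((let t = 8 in (\a.6)) 8)))
step 13: [beta@1.0.1.0] (7 - (if (true && (7 == ((\r.r) 5))) then 5 else ((let t = 8 in (\a.6)) 8)))
step 14: [beta@1.0.1.1] (7 - (if (true && (7 == 5)) then 5 else ((let t = 8 in (\a.6)) 8)))
step 15: [delta@1.0.1] (7 - (if (true && false) then 5 else ((let t = 8 in (\a.6)) 8)))
step 16: [delta@1.0] (7 - (if false then 5 else ((let t = 8 in (\a.6)) 8)))
step 17: [if@1] (7 - ((let t = 8 in (\a.6)) 8))
step 18: [let@1.0] (7 - ((\a.6) 8))
step 19: [beta@1] (7 - 6)
step 20: [delta@root] 1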